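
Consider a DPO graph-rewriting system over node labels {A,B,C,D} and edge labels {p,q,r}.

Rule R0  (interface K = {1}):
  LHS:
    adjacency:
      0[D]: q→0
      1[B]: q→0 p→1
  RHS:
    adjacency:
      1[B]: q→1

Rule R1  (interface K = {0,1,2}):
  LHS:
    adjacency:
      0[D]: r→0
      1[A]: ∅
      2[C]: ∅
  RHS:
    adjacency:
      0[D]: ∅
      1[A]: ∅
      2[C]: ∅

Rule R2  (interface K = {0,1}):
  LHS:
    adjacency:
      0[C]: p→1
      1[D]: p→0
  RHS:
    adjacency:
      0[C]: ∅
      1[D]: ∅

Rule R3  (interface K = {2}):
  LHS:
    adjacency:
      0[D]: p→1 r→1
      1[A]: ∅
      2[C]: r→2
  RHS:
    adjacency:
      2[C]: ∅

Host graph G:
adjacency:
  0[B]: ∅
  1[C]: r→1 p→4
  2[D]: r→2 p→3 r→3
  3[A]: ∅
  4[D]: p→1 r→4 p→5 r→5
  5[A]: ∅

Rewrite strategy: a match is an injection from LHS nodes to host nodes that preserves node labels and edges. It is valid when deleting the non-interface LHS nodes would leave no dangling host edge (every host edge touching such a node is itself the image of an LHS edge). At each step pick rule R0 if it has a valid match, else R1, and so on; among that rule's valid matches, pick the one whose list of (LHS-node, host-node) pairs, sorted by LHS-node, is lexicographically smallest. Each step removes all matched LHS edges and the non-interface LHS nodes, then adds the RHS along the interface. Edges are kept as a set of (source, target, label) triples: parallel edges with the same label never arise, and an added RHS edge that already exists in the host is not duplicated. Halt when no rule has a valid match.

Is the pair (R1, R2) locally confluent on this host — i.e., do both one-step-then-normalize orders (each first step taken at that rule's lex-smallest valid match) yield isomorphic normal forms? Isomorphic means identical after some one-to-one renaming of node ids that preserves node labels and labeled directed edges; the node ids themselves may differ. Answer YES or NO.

Answer: YES

Steps:
branch R1-first: apply at {0↦2, 1↦3, 2↦1} → |E|=8, then 3 more step(s) → NF |V|=4 |E|=2 V={0:B, 1:C, 4:D, 5:A} E=4-p->5 4-r->5
branch R2-first: apply at {0↦1, 1↦4} → |E|=7, then 3 more step(s) → NF |V|=4 |E|=2 V={0:B, 1:C, 4:D, 5:A} E=4-p->5 4-r->5
graphs isomorphic (equal up to label-preserving node renaming)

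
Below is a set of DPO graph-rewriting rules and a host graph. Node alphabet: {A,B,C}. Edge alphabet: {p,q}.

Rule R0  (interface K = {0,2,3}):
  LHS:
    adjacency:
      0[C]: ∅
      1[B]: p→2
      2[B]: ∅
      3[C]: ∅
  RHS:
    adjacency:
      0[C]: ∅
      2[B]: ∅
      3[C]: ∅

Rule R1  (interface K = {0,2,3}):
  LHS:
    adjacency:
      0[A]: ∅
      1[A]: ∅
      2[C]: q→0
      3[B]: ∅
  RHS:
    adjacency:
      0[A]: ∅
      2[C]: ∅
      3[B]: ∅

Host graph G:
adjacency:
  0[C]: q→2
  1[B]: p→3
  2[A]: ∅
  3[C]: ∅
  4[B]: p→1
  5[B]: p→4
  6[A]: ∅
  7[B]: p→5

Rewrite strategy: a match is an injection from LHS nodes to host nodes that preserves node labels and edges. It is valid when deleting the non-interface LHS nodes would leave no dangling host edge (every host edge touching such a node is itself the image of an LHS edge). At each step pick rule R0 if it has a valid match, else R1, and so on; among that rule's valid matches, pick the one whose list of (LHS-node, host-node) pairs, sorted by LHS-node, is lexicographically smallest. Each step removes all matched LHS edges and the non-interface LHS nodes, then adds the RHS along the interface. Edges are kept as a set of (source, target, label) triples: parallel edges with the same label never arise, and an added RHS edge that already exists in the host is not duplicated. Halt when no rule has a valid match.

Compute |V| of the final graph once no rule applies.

initial: |V|=8 |E|=5  E = 0-q->2 1-p->3 4-p->1 5-p->4 7-p->5
step 1: apply R0 at {0↦0, 1↦7, 2↦5, 3↦3}  → |V|=7 |E|=4  E = 0-q->2 1-p->3 4-p->1 5-p->4
step 2: apply R0 at {0↦0, 1↦5, 2↦4, 3↦3}  → |V|=6 |E|=3  E = 0-q->2 1-p->3 4-p->1
step 3: apply R0 at {0↦0, 1↦4, 2↦1, 3↦3}  → |V|=5 |E|=2  E = 0-q->2 1-p->3
step 4: apply R1 at {0↦2, 1↦6, 2↦0, 3↦1}  → |V|=4 |E|=1  E = 1-p->3
halt: no rule applies after step 4
NF nodes: {0:C, 1:B, 2:A, 3:C}

Answer: 4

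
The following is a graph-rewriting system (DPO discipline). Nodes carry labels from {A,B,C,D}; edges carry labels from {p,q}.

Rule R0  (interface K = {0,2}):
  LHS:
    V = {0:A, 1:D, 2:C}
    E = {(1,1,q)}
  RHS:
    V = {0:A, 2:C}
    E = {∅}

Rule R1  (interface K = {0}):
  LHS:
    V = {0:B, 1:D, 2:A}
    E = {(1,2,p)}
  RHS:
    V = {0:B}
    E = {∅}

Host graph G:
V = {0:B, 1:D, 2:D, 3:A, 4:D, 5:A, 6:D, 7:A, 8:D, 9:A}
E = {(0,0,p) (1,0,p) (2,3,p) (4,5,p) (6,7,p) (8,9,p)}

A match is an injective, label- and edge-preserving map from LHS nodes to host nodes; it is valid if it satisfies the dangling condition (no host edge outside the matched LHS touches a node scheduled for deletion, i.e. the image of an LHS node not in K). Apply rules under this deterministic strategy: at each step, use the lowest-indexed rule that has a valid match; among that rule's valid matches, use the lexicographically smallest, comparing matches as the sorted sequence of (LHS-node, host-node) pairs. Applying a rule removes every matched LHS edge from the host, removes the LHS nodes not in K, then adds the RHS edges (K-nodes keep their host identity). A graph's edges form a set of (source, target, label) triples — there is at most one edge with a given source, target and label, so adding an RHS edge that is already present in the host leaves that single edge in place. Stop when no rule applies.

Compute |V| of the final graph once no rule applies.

Answer: 2

Derivation:
initial: |V|=10 |E|=6  E = 0-p->0 1-p->0 2-p->3 4-p->5 6-p->7 8-p->9
step 1: apply R1 at {0↦0, 1↦2, 2↦3}  → |V|=8 |E|=5  E = 0-p->0 1-p->0 4-p->5 6-p->7 8-p->9
step 2: apply R1 at {0↦0, 1↦4, 2↦5}  → |V|=6 |E|=4  E = 0-p->0 1-p->0 6-p->7 8-p->9
step 3: apply R1 at {0↦0, 1↦6, 2↦7}  → |V|=4 |E|=3  E = 0-p->0 1-p->0 8-p->9
step 4: apply R1 at {0↦0, 1↦8, 2↦9}  → |V|=2 |E|=2  E = 0-p->0 1-p->0
halt: no rule applies after step 4
NF nodes: {0:B, 1:D}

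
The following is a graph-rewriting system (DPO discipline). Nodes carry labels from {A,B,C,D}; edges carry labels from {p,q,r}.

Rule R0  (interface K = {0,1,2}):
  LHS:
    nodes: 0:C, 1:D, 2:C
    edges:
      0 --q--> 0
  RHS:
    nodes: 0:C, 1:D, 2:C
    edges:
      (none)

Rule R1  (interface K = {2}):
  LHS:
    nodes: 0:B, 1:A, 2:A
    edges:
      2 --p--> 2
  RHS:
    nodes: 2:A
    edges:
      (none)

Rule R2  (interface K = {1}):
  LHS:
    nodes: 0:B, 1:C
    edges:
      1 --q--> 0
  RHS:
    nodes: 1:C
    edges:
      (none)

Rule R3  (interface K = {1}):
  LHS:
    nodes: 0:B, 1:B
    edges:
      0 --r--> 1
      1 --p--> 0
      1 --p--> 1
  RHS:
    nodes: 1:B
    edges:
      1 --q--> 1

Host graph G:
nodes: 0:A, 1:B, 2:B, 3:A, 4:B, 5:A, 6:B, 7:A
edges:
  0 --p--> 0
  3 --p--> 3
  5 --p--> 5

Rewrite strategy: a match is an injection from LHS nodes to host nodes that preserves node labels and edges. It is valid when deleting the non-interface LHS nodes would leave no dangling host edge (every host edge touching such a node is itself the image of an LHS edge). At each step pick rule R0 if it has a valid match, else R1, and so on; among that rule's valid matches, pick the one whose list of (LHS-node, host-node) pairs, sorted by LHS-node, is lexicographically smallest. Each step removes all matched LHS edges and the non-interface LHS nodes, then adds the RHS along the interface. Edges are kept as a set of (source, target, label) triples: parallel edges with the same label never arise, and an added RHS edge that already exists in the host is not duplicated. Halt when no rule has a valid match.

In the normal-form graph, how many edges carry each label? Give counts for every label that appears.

Answer: (no edges)

Steps:
start.  V:8 E:3  edges: 0-p->0 3-p->3 5-p->5
1. fire R1 via {0↦1, 1↦7, 2↦0}  →  V:6 E:2  edges: 3-p->3 5-p->5
2. fire R1 via {0↦2, 1↦0, 2↦3}  →  V:4 E:1  edges: 5-p->5
3. fire R1 via {0↦4, 1↦3, 2↦5}  →  V:2 E:0  edges: ∅
final graph: no rule applies after step 3
NF edges: []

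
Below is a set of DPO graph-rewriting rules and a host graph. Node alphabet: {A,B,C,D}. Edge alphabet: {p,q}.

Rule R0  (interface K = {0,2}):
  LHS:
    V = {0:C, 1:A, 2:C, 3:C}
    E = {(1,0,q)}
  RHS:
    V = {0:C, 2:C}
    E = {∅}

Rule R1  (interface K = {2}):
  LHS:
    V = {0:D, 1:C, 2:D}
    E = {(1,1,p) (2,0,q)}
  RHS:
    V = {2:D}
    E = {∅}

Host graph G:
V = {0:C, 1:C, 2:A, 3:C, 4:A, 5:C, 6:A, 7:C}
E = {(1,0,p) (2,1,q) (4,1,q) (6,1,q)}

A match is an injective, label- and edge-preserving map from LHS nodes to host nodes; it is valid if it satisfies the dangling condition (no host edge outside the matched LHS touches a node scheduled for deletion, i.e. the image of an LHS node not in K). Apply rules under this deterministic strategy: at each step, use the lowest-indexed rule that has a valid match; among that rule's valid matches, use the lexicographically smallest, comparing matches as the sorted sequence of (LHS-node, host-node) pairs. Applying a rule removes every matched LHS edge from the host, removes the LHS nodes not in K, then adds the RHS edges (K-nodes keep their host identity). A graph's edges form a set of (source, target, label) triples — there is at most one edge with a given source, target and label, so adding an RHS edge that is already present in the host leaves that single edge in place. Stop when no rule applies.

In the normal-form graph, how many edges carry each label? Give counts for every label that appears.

Answer: p:1

Steps:
start.  V:8 E:4  edges: 1-p->0 2-q->1 4-q->1 6-q->1
1. fire R0 via {0↦1, 1↦2, 2↦0, 3↦3}  →  V:6 E:3  edges: 1-p->0 4-q->1 6-q->1
2. fire R0 via {0↦1, 1↦4, 2↦0, 3↦5}  →  V:4 E:2  edges: 1-p->0 6-q->1
3. fire R0 via {0↦1, 1↦6, 2↦0, 3↦7}  →  V:2 E:1  edges: 1-p->0
final graph: no rule applies after step 3
NF edges: [(1, 0, 'p')]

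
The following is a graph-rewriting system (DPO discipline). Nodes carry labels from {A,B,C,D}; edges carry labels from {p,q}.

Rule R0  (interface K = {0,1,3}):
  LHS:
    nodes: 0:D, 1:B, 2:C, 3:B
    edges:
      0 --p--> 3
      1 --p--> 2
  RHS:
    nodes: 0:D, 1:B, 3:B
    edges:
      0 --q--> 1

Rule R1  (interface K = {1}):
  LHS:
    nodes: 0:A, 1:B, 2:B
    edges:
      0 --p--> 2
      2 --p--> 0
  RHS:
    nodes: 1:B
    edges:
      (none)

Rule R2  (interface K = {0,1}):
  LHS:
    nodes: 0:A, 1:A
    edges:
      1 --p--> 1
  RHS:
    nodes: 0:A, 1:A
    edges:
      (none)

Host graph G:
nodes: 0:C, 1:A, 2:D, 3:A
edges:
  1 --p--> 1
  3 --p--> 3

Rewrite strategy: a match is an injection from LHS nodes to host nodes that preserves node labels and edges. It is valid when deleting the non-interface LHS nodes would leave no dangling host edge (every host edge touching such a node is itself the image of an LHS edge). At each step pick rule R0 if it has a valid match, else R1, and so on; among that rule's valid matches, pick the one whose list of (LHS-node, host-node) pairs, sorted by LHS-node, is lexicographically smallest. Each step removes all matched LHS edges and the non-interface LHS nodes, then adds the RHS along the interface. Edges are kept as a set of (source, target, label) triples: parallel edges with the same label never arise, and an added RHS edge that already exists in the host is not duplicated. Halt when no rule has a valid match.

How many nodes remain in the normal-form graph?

[0] host  ⇒  4 nodes, 2 edges  {1-p->1 3-p->3}
[1] R2 @ {0↦1, 1↦3}  ⇒  4 nodes, 1 edges  {1-p->1}
[2] R2 @ {0↦3, 1↦1}  ⇒  4 nodes, 0 edges  {∅}
final graph: no rule applies after step 2
NF nodes: {0:C, 1:A, 2:D, 3:A}

Answer: 4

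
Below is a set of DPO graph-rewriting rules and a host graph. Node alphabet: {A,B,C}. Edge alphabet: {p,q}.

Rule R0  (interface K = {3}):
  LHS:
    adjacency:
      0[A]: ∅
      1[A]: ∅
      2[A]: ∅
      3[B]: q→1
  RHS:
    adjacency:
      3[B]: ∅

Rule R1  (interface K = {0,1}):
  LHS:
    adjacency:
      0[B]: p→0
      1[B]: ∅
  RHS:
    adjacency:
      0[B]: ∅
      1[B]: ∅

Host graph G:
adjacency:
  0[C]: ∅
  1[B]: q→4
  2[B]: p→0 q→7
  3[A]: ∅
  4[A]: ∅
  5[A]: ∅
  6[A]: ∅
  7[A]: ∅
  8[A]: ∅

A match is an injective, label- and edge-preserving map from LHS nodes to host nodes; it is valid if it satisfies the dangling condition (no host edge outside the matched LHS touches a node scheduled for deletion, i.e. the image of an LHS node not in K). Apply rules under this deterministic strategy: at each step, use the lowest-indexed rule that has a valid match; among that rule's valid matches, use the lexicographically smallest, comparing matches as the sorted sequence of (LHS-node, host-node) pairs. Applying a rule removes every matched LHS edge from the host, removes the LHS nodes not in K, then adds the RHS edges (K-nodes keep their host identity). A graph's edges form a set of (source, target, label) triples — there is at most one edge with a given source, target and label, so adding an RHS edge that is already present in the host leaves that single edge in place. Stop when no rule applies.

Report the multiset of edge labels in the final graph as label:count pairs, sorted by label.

[0] host  ⇒  9 nodes, 3 edges  {1-q->4 2-p->0 2-q->7}
[1] R0 @ {0↦3, 1↦4, 2↦5, 3↦1}  ⇒  6 nodes, 2 edges  {2-p->0 2-q->7}
[2] R0 @ {0↦6, 1↦7, 2↦8, 3↦2}  ⇒  3 nodes, 1 edges  {2-p->0}
normal form: no rule applies after step 2
NF edges: [(2, 0, 'p')]

Answer: p:1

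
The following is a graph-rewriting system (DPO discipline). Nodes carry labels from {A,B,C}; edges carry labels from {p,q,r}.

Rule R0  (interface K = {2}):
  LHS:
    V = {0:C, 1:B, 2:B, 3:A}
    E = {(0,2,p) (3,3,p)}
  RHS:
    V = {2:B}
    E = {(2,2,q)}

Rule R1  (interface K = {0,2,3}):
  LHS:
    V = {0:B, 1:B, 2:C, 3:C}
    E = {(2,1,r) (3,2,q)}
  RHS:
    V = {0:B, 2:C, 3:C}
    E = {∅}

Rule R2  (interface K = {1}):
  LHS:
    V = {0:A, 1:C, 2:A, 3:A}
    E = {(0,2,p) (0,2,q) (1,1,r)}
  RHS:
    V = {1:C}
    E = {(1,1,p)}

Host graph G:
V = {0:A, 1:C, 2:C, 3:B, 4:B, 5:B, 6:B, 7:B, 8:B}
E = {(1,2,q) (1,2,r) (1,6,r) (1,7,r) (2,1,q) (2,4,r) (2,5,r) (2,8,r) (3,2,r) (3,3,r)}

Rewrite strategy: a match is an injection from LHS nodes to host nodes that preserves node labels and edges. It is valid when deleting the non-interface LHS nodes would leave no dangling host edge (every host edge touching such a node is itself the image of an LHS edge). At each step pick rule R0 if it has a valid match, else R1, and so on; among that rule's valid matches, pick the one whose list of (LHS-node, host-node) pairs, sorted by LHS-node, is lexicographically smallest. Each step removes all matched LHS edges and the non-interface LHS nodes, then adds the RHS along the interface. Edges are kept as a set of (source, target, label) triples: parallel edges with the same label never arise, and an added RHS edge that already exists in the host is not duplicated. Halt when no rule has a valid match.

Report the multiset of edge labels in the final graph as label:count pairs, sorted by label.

Answer: r:6

Steps:
initial: |V|=9 |E|=10  E = 1-q->2 1-r->2 1-r->6 1-r->7 2-q->1 2-r->4 2-r->5 2-r->8 3-r->2 3-r->3
step 1: apply R1 at {0↦3, 1↦4, 2↦2, 3↦1}  → |V|=8 |E|=8  E = 1-r->2 1-r->6 1-r->7 2-q->1 2-r->5 2-r->8 3-r->2 3-r->3
step 2: apply R1 at {0↦3, 1↦6, 2↦1, 3↦2}  → |V|=7 |E|=6  E = 1-r->2 1-r->7 2-r->5 2-r->8 3-r->2 3-r->3
normal form: no rule applies after step 2
NF edges: [(1, 2, 'r'), (1, 7, 'r'), (2, 5, 'r'), (2, 8, 'r'), (3, 2, 'r'), (3, 3, 'r')]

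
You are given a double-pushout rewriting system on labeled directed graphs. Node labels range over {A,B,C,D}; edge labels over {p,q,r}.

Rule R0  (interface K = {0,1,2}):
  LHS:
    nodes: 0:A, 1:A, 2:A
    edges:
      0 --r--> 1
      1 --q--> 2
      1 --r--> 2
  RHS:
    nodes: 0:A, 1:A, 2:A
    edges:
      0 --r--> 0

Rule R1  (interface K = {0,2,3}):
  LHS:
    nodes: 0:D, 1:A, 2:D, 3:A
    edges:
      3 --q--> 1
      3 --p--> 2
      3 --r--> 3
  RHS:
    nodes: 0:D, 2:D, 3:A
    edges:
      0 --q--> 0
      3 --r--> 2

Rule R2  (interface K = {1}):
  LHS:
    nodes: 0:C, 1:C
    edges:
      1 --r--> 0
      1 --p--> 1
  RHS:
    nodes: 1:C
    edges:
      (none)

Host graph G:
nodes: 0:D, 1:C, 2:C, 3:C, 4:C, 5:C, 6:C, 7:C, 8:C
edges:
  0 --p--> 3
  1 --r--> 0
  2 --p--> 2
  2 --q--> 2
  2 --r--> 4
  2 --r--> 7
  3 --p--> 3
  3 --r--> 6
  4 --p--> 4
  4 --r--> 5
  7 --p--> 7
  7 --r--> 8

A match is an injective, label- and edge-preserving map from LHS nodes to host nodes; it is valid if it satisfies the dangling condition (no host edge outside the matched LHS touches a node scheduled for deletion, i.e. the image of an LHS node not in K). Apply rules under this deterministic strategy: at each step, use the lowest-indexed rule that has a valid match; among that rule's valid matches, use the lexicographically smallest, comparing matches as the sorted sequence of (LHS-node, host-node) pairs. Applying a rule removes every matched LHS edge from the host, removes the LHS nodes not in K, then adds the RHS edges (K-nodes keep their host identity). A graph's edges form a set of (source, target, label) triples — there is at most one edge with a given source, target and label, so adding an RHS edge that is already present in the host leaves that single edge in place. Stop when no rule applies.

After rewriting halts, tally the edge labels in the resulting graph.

initial: |V|=9 |E|=12  E = 0-p->3 1-r->0 2-p->2 2-q->2 2-r->4 2-r->7 3-p->3 3-r->6 4-p->4 4-r->5 7-p->7 7-r->8
step 1: apply R2 at {0↦5, 1↦4}  → |V|=8 |E|=10  E = 0-p->3 1-r->0 2-p->2 2-q->2 2-r->4 2-r->7 3-p->3 3-r->6 7-p->7 7-r->8
step 2: apply R2 at {0↦4, 1↦2}  → |V|=7 |E|=8  E = 0-p->3 1-r->0 2-q->2 2-r->7 3-p->3 3-r->6 7-p->7 7-r->8
step 3: apply R2 at {0↦6, 1↦3}  → |V|=6 |E|=6  E = 0-p->3 1-r->0 2-q->2 2-r->7 7-p->7 7-r->8
step 4: apply R2 at {0↦8, 1↦7}  → |V|=5 |E|=4  E = 0-p->3 1-r->0 2-q->2 2-r->7
final graph: no rule applies after step 4
NF edges: [(0, 3, 'p'), (1, 0, 'r'), (2, 2, 'q'), (2, 7, 'r')]

Answer: p:1 q:1 r:2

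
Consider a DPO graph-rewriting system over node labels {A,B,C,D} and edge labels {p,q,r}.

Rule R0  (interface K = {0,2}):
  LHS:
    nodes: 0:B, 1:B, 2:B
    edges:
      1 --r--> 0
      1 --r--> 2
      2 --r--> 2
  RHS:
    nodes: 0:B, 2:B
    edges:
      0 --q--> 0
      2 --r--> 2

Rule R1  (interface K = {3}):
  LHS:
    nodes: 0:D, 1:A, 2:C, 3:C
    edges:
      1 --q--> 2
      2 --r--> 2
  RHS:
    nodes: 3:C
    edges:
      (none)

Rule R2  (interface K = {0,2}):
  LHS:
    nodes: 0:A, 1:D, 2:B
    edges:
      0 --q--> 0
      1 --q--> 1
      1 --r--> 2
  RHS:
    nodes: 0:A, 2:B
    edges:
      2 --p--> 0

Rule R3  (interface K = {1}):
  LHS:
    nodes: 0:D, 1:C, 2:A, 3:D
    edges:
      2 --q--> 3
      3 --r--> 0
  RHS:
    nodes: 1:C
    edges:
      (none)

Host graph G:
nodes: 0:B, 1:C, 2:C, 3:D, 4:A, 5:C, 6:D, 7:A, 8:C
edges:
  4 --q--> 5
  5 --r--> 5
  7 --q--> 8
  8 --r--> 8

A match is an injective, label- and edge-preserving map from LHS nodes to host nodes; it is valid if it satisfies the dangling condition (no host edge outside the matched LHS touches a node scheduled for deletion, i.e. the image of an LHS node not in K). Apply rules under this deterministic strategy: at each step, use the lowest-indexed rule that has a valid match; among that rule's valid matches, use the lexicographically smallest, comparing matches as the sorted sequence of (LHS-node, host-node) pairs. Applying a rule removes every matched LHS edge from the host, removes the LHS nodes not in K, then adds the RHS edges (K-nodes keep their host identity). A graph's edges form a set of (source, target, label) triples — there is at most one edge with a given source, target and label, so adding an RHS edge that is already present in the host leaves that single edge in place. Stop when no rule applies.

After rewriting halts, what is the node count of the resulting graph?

start.  V:9 E:4  edges: 4-q->5 5-r->5 7-q->8 8-r->8
1. fire R1 via {0↦3, 1↦4, 2↦5, 3↦1}  →  V:6 E:2  edges: 7-q->8 8-r->8
2. fire R1 via {0↦6, 1↦7, 2↦8, 3↦1}  →  V:3 E:0  edges: ∅
halt: no rule applies after step 2
NF nodes: {0:B, 1:C, 2:C}

Answer: 3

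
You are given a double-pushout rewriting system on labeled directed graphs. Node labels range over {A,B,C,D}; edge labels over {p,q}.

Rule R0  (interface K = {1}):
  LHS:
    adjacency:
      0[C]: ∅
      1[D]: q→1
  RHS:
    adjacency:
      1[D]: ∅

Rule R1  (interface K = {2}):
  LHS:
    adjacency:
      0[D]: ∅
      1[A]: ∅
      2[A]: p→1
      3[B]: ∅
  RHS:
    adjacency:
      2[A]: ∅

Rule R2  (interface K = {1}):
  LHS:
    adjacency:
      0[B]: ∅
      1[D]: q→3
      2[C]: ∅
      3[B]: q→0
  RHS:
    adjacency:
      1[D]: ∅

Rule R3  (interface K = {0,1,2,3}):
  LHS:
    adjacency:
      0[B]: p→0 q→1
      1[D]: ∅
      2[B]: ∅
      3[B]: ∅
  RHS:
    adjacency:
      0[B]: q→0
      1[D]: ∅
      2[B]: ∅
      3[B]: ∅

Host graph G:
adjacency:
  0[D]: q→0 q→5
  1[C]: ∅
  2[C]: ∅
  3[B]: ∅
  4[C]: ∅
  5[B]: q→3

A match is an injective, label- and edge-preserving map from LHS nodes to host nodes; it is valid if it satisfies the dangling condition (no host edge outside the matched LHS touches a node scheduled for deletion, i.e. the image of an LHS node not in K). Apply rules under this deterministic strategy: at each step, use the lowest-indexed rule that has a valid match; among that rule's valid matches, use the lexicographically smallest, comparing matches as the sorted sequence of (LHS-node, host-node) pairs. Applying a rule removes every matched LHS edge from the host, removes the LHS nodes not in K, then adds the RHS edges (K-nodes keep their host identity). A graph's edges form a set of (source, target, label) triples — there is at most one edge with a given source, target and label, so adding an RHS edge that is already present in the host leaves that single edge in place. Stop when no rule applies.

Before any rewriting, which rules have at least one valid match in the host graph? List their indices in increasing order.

Answer: [R0,R2]

Derivation:
R0: 3 valid matches — {0↦1, 1↦0}, {0↦2, 1↦0}, {0↦4, 1↦0}
R1: no valid match — LHS pattern not found
R2: 3 valid matches — {0↦3, 1↦0, 2↦1, 3↦5}, {0↦3, 1↦0, 2↦2, 3↦5}, {0↦3, 1↦0, 2↦4, 3↦5}
R3: no valid match — LHS pattern not found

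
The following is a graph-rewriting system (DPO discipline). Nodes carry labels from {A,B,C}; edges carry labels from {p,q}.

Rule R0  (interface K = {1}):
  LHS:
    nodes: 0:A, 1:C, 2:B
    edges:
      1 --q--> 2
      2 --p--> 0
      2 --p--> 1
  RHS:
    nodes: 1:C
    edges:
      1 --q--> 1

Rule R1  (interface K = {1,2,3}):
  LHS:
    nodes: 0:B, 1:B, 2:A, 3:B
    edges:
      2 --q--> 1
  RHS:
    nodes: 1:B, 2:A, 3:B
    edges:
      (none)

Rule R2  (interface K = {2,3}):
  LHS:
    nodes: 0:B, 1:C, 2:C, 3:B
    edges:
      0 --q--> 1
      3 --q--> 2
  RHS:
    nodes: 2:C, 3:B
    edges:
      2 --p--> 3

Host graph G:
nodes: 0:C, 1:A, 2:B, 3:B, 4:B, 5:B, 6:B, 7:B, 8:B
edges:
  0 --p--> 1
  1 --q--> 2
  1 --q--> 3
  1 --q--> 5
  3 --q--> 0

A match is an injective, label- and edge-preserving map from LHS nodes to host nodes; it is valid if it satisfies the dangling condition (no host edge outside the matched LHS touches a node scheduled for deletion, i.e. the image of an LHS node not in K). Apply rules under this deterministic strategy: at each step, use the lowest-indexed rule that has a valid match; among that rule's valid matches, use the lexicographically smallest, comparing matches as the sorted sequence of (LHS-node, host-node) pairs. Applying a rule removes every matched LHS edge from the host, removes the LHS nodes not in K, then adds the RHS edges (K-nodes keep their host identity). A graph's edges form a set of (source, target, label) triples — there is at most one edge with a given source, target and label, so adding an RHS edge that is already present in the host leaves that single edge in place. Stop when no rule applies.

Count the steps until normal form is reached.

Answer: 3

Derivation:
[0] host  ⇒  9 nodes, 5 edges  {0-p->1 1-q->2 1-q->3 1-q->5 3-q->0}
[1] R1 @ {0↦4, 1↦2, 2↦1, 3↦3}  ⇒  8 nodes, 4 edges  {0-p->1 1-q->3 1-q->5 3-q->0}
[2] R1 @ {0↦2, 1↦3, 2↦1, 3↦5}  ⇒  7 nodes, 3 edges  {0-p->1 1-q->5 3-q->0}
[3] R1 @ {0↦6, 1↦5, 2↦1, 3↦3}  ⇒  6 nodes, 2 edges  {0-p->1 3-q->0}
final graph: no rule applies after step 3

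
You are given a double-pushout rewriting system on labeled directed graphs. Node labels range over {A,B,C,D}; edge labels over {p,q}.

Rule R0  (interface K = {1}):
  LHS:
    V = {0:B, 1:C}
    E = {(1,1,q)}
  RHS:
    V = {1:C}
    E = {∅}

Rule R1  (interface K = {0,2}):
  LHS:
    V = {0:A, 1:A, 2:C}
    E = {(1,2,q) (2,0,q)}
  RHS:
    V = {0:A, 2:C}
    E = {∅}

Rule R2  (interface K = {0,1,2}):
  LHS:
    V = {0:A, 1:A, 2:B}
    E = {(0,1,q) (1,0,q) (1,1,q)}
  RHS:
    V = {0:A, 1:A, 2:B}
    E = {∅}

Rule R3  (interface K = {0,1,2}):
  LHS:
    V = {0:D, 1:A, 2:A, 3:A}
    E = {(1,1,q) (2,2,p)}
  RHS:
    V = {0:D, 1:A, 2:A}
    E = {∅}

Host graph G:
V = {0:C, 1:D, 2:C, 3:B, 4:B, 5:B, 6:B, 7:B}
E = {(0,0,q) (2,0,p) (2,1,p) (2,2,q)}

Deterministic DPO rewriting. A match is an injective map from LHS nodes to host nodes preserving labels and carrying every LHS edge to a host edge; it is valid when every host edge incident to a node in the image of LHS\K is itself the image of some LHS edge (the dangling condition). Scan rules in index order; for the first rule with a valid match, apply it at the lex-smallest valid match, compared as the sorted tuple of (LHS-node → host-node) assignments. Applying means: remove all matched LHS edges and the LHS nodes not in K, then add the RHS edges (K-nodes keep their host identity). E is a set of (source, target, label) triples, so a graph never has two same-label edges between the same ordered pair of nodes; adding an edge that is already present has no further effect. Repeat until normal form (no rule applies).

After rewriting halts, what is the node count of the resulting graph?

initial: |V|=8 |E|=4  E = 0-q->0 2-p->0 2-p->1 2-q->2
step 1: apply R0 at {0↦3, 1↦0}  → |V|=7 |E|=3  E = 2-p->0 2-p->1 2-q->2
step 2: apply R0 at {0↦4, 1↦2}  → |V|=6 |E|=2  E = 2-p->0 2-p->1
normal form: no rule applies after step 2
NF nodes: {0:C, 1:D, 2:C, 5:B, 6:B, 7:B}

Answer: 6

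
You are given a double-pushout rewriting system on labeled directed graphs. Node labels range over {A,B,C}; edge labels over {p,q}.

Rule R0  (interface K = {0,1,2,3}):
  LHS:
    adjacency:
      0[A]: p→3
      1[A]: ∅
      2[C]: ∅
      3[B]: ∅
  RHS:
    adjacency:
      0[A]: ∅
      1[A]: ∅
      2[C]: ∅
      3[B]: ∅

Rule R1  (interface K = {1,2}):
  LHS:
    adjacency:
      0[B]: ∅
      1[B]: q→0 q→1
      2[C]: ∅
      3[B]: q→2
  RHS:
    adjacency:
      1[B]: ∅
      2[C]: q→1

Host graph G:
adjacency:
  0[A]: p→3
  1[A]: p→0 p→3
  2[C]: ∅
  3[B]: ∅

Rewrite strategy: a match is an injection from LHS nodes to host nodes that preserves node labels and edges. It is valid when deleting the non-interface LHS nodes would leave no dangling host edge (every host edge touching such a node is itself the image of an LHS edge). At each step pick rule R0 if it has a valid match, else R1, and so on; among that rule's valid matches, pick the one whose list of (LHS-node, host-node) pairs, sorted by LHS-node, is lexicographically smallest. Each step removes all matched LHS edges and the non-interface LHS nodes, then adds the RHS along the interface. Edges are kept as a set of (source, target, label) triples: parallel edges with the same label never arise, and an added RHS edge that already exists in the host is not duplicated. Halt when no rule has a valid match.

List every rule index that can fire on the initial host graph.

R0: 2 valid matches — {0↦0, 1↦1, 2↦2, 3↦3}, {0↦1, 1↦0, 2↦2, 3↦3}
R1: no valid match — LHS pattern not found

Answer: [R0]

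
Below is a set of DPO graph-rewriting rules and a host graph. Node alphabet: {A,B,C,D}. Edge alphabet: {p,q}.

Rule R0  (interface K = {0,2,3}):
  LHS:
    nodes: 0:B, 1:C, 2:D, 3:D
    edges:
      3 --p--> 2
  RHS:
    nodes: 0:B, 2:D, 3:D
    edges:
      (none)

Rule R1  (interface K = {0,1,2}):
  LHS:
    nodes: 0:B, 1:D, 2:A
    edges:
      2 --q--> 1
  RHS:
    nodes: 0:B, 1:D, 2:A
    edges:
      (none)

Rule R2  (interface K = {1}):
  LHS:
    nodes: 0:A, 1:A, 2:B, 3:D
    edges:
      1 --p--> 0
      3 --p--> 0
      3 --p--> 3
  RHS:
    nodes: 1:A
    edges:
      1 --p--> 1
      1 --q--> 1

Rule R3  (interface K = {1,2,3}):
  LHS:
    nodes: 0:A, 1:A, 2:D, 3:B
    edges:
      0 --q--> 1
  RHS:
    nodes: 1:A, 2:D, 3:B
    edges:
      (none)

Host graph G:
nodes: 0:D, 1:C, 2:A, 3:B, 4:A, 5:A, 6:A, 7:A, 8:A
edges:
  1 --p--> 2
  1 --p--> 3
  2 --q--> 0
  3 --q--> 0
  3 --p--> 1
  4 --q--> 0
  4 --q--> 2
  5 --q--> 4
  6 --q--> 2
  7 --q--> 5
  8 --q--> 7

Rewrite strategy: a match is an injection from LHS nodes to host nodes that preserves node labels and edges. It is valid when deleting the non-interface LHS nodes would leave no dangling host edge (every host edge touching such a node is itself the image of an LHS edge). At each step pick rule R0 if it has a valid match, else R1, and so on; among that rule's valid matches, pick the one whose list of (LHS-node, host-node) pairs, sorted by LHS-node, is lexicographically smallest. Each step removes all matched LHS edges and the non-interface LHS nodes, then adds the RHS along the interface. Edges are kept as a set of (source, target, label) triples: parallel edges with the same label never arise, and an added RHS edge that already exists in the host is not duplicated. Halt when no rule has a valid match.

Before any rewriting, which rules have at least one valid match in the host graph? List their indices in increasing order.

Answer: [R1,R3]

Steps:
R0: no valid match — LHS pattern not found
R1: 2 valid matches — {0↦3, 1↦0, 2↦2}, {0↦3, 1↦0, 2↦4}
R2: no valid match — LHS pattern not found
R3: 2 valid matches — {0↦6, 1↦2, 2↦0, 3↦3}, {0↦8, 1↦7, 2↦0, 3↦3}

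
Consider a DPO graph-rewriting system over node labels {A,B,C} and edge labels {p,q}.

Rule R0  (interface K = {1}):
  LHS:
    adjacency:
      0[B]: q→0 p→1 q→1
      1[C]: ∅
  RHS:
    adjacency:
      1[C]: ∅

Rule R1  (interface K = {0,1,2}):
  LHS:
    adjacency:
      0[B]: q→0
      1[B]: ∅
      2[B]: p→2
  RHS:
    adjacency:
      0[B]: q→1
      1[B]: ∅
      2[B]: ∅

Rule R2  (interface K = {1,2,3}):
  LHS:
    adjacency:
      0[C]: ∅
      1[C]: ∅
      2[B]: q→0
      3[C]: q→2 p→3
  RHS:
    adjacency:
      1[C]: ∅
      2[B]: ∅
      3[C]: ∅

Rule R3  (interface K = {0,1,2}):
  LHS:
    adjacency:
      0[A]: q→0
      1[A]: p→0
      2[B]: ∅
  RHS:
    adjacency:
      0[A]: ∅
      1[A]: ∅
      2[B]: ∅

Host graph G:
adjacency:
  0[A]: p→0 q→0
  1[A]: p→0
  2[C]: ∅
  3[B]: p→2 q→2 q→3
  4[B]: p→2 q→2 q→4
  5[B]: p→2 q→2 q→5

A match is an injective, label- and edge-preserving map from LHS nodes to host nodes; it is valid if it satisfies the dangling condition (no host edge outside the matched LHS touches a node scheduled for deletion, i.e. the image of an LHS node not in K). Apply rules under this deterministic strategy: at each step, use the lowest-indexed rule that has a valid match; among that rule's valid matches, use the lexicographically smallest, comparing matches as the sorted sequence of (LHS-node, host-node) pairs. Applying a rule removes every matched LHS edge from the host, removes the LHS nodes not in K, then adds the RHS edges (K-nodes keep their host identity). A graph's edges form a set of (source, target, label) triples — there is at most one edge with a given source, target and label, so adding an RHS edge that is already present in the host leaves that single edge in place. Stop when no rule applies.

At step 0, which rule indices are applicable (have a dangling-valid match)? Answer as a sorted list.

Answer: [R0,R3]

Steps:
R0: 3 valid matches — {0↦3, 1↦2}, {0↦4, 1↦2}, {0↦5, 1↦2}
R1: no valid match — LHS pattern not found
R2: no valid match — LHS pattern not found
R3: 3 valid matches — {0↦0, 1↦1, 2↦3}, {0↦0, 1↦1, 2↦4}, {0↦0, 1↦1, 2↦5}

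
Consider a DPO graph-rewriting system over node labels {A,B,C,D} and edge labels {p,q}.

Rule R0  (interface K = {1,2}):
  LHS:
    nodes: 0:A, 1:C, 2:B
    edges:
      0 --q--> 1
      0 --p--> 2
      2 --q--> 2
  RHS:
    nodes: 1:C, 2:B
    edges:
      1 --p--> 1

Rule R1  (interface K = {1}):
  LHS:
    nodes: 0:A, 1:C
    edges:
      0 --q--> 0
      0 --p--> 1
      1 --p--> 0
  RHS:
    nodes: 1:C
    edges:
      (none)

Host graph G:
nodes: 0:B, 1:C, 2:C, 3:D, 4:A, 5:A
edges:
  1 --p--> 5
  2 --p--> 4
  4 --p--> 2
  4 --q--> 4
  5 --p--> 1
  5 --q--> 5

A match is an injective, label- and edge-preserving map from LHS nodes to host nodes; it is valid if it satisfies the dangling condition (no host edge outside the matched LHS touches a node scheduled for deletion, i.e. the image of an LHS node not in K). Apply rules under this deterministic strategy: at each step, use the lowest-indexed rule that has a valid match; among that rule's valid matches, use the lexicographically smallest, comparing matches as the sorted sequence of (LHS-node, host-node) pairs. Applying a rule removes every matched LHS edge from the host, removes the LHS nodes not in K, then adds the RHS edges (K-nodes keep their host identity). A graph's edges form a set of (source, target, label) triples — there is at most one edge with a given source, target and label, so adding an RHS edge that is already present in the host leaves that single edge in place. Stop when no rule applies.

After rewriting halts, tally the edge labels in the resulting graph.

Answer: (no edges)

Rewrite trace:
initial: |V|=6 |E|=6  E = 1-p->5 2-p->4 4-p->2 4-q->4 5-p->1 5-q->5
step 1: apply R1 at {0↦4, 1↦2}  → |V|=5 |E|=3  E = 1-p->5 5-p->1 5-q->5
step 2: apply R1 at {0↦5, 1↦1}  → |V|=4 |E|=0  E = ∅
halt: no rule applies after step 2
NF edges: []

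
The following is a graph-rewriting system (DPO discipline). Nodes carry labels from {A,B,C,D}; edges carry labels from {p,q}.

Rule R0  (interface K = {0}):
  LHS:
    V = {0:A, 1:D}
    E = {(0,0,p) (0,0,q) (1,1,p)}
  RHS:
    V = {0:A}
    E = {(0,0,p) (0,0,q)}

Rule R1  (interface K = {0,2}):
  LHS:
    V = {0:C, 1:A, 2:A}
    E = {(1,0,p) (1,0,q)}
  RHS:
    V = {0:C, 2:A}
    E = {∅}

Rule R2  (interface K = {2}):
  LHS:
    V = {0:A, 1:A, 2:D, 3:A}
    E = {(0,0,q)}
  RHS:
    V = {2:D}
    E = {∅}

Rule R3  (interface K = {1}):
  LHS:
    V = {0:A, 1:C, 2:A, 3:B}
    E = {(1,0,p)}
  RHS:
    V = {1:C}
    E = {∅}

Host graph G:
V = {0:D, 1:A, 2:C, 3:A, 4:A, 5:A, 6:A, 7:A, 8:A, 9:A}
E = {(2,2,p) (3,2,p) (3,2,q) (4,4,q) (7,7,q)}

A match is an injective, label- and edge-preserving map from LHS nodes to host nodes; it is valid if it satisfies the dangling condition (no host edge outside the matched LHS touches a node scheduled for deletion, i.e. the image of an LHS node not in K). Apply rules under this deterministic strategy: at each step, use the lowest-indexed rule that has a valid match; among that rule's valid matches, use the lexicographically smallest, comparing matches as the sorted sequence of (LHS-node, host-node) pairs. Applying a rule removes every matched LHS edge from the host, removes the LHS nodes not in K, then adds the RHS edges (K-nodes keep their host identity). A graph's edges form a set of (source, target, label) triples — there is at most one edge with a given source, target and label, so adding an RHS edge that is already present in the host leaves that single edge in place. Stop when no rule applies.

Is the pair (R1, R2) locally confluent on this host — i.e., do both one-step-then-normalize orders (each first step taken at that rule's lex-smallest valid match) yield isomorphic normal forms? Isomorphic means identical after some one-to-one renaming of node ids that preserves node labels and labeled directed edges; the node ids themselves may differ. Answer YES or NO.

Answer: YES

Derivation:
branch R1-first: apply at {0↦2, 1↦3, 2↦1} → |E|=3, then 2 more step(s) → NF |V|=3 |E|=1 V={0:D, 2:C, 9:A} E=2-p->2
branch R2-first: apply at {0↦4, 1↦1, 2↦0, 3↦5} → |E|=4, then 2 more step(s) → NF |V|=3 |E|=1 V={0:D, 2:C, 9:A} E=2-p->2
graphs isomorphic (equal up to label-preserving node renaming)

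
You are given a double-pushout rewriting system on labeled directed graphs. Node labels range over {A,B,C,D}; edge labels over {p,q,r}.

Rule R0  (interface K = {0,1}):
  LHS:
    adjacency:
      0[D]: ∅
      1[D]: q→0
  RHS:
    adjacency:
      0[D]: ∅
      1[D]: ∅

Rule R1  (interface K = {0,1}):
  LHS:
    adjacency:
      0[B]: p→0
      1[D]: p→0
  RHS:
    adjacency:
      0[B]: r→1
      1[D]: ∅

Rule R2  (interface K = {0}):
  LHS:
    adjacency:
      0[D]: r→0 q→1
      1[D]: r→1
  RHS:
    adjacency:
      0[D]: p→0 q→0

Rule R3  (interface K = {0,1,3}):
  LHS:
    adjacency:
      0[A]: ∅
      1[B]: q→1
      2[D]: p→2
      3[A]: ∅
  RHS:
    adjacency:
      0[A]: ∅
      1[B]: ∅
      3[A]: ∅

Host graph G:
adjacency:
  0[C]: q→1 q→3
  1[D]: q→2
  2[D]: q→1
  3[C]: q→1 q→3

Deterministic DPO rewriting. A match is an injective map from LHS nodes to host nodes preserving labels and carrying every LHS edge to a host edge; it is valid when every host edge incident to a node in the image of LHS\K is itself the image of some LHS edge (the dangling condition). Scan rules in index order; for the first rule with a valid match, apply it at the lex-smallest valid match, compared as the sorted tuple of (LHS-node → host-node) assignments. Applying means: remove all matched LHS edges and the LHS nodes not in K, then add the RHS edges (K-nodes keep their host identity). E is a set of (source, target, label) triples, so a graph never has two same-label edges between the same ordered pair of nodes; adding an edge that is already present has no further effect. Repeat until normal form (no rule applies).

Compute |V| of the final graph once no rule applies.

Answer: 4

Derivation:
initial: |V|=4 |E|=6  E = 0-q->1 0-q->3 1-q->2 2-q->1 3-q->1 3-q->3
step 1: apply R0 at {0↦1, 1↦2}  → |V|=4 |E|=5  E = 0-q->1 0-q->3 1-q->2 3-q->1 3-q->3
step 2: apply R0 at {0↦2, 1↦1}  → |V|=4 |E|=4  E = 0-q->1 0-q->3 3-q->1 3-q->3
final graph: no rule applies after step 2
NF nodes: {0:C, 1:D, 2:D, 3:C}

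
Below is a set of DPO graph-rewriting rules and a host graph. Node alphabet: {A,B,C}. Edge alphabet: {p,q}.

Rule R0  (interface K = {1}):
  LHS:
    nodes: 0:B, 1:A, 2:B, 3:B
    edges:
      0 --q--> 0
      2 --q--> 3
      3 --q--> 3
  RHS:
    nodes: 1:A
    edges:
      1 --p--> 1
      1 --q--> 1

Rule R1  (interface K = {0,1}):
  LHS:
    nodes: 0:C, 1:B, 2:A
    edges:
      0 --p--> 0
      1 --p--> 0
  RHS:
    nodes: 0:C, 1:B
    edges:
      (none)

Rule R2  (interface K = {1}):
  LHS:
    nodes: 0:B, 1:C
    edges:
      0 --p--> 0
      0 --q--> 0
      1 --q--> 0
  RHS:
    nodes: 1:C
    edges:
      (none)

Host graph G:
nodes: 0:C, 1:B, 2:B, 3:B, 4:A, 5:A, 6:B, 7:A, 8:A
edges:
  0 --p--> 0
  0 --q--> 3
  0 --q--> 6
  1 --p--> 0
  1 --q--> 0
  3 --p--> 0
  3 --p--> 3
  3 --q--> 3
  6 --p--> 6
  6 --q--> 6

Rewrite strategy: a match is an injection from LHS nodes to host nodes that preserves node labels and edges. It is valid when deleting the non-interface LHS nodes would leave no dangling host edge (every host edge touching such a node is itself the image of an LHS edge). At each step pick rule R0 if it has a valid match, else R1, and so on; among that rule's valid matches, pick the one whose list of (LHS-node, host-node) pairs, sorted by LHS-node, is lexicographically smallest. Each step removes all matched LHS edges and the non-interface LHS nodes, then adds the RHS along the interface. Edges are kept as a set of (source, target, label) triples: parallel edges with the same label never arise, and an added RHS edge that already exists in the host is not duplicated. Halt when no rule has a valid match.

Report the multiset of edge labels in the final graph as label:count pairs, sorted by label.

initial: |V|=9 |E|=10  E = 0-p->0 0-q->3 0-q->6 1-p->0 1-q->0 3-p->0 3-p->3 3-q->3 6-p->6 6-q->6
step 1: apply R1 at {0↦0, 1↦1, 2↦4}  → |V|=8 |E|=8  E = 0-q->3 0-q->6 1-q->0 3-p->0 3-p->3 3-q->3 6-p->6 6-q->6
step 2: apply R2 at {0↦6, 1↦0}  → |V|=7 |E|=5  E = 0-q->3 1-q->0 3-p->0 3-p->3 3-q->3
halt: no rule applies after step 2
NF edges: [(0, 3, 'q'), (1, 0, 'q'), (3, 0, 'p'), (3, 3, 'p'), (3, 3, 'q')]

Answer: p:2 q:3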